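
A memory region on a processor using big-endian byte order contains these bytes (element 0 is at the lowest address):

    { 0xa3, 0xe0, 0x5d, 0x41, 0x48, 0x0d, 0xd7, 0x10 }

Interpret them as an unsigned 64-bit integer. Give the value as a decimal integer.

11808540757928564496

Big-endian: lowest address holds the most-significant byte.
The bytes are already most-significant first: 0xA3E05D41480DD710.
0xA3E05D41480DD710 = 11808540757928564496.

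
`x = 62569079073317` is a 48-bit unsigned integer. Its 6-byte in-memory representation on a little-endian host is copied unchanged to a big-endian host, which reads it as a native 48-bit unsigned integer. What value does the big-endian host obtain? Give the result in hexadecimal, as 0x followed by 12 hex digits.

0x256ABBFFE738

62569079073317 in 48-bit hexadecimal is 0x38E7FFBB6A25.
Stored little-endian, the bytes at ascending addresses are 25 6A BB FF E7 38.
Read back as big-endian, the last byte is least significant, giving 0x256ABBFFE738.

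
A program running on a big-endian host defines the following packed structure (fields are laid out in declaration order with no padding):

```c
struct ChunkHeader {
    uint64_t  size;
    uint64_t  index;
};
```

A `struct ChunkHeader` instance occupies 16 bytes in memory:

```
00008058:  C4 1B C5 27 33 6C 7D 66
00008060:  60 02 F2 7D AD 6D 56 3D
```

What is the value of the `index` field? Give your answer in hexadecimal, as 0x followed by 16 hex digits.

`index` follows `size` (8 bytes), so it starts at byte offset 8 and occupies 8 bytes.
Bytes at offsets 8..15: 60 02 F2 7D AD 6D 56 3D.
Big-endian stores the most-significant byte at the lowest address.
The bytes are already most-significant first: 0x6002F27DAD6D563D.

0x6002F27DAD6D563D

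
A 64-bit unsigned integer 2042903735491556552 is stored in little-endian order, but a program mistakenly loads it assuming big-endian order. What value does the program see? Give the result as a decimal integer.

2042903735491556552 in 64-bit hexadecimal is 0x1C59DA1FA84AF4C8.
Stored little-endian, the bytes at ascending addresses are C8 F4 4A A8 1F DA 59 1C.
Read back as big-endian, the last byte is least significant, giving 0xC8F44AA81FDA591C.
0xC8F44AA81FDA591C = 14480280787852351772.

14480280787852351772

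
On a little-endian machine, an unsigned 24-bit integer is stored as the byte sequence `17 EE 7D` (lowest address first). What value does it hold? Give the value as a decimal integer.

In little-endian order the low byte comes first in memory.
Reassemble most-significant byte first: 7D EE 17 → 0x7DEE17.
0x7DEE17 = 8252951.

8252951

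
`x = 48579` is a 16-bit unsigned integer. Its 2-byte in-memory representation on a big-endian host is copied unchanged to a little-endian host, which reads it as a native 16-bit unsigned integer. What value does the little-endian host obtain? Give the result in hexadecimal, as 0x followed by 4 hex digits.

0xC3BD

48579 in 16-bit hexadecimal is 0xBDC3.
Stored big-endian, the bytes at ascending addresses are BD C3.
Read back as little-endian, the first byte is least significant, giving 0xC3BD.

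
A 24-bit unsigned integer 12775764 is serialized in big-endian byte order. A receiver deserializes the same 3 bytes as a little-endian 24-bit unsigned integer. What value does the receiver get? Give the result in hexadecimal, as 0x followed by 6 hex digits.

12775764 in 24-bit hexadecimal is 0xC2F154.
Stored big-endian, the bytes at ascending addresses are C2 F1 54.
Read back as little-endian, the first byte is least significant, giving 0x54F1C2.

0x54F1C2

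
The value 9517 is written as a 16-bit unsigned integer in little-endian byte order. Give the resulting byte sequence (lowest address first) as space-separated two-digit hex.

9517 in hexadecimal, padded to 16 bits, is 0x252D.
Split into bytes (most-significant first): 25 2D.
In little-endian order the low byte comes first in memory.
So at ascending addresses the bytes are 2D 25.

2D 25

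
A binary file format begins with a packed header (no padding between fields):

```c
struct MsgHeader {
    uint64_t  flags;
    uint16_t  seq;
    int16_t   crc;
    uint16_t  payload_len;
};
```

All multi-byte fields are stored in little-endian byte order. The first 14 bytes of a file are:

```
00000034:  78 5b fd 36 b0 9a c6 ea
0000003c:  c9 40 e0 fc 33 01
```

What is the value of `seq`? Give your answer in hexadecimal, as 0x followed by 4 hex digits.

0x40C9

`seq` follows `flags` (8 bytes), so it starts at byte offset 8 and occupies 2 bytes.
Bytes at offsets 8..9: C9 40.
Little-endian: lowest address holds the least-significant byte.
Reassemble most-significant byte first: 40 C9 → 0x40C9.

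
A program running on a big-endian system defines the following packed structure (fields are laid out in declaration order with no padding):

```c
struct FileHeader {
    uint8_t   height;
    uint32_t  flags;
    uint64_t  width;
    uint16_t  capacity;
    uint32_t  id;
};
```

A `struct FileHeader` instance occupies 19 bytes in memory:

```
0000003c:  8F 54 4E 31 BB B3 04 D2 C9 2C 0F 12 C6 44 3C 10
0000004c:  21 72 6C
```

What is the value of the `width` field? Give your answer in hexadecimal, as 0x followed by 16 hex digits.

0xB304D2C92C0F12C6

`width` follows `height` (1 B), `flags` (4 B), so it starts at offset 1 + 4 = 5 and occupies 8 bytes.
Bytes at offsets 5..12: B3 04 D2 C9 2C 0F 12 C6.
Big-endian stores the most-significant byte at the lowest address.
The bytes are already most-significant first: 0xB304D2C92C0F12C6.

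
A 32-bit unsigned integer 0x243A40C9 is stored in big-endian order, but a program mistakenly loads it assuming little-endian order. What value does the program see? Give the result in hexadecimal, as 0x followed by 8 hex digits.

0xC9403A24

Stored big-endian, the bytes at ascending addresses are 24 3A 40 C9.
Read back as little-endian, the first byte is least significant, giving 0xC9403A24.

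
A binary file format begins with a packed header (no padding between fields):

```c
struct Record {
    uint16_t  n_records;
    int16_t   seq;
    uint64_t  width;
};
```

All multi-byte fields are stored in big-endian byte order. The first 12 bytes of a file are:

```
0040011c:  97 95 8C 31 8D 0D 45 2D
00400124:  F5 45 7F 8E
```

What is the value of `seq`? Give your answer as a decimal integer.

-29647

`seq` follows `n_records` (2 bytes), so it starts at byte offset 2 and occupies 2 bytes.
Bytes at offsets 2..3: 8C 31.
In big-endian order the high byte comes first in memory.
The bytes are already most-significant first: 0x8C31.
Top bit is set, so as a signed 16-bit value this is 0x8C31 − 2^16 = -29647.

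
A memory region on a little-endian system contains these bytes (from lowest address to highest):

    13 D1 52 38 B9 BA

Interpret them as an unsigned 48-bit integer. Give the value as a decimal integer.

Little-endian stores the least-significant byte at the lowest address.
Reassemble most-significant byte first: BA B9 38 52 D1 13 → 0xBAB93852D113.
0xBAB93852D113 = 205304676667667.

205304676667667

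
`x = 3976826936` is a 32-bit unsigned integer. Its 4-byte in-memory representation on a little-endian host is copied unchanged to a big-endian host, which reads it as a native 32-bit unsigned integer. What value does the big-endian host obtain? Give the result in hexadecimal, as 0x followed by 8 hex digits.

3976826936 in 32-bit hexadecimal is 0xED099038.
Stored little-endian, the bytes at ascending addresses are 38 90 09 ED.
Read back as big-endian, the last byte is least significant, giving 0x389009ED.

0x389009ED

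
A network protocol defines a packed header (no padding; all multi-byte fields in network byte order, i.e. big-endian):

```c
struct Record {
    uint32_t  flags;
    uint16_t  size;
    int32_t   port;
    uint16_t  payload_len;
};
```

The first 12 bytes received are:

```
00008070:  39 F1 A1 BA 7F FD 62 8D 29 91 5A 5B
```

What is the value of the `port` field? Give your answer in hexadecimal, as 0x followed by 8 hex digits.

`port` follows `flags` (4 B), `size` (2 B), so it starts at offset 4 + 2 = 6 and occupies 4 bytes.
Bytes at offsets 6..9: 62 8D 29 91.
In big-endian order the high byte comes first in memory.
The bytes are already most-significant first: 0x628D2991.

0x628D2991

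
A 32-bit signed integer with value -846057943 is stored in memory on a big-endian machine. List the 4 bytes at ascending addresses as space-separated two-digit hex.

CD 92 2E 29

Two's complement of -846057943 in 32 bits: 846057943 = 0x326DD1D7; invert → 0xCD922E28; add 1 → 0xCD922E29.
Split into bytes (most-significant first): CD 92 2E 29.
Big-endian stores the most-significant byte at the lowest address.
So the memory order matches the most-significant-first order: CD 92 2E 29.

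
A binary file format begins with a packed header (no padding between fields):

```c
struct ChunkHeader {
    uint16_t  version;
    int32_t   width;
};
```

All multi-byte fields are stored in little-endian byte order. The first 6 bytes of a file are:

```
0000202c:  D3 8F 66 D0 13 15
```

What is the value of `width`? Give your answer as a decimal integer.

`width` follows `version` (2 bytes), so it starts at byte offset 2 and occupies 4 bytes.
Bytes at offsets 2..5: 66 D0 13 15.
Little-endian stores the least-significant byte at the lowest address.
Reassemble most-significant byte first: 15 13 D0 66 → 0x1513D066.
0x1513D066 = 353620070.

353620070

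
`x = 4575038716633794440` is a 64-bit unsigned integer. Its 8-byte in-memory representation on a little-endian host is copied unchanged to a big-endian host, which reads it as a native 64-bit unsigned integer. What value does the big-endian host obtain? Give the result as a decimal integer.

4575038716633794440 in 64-bit hexadecimal is 0x3F7DCD79229DC788.
Stored little-endian, the bytes at ascending addresses are 88 C7 9D 22 79 CD 7D 3F.
Read back as big-endian, the last byte is least significant, giving 0x88C79D2279CD7D3F.
0x88C79D2279CD7D3F = 9856019080921578815.

9856019080921578815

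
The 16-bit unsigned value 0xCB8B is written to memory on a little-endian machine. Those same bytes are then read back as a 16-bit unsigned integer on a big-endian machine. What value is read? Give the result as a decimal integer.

Stored little-endian, the bytes at ascending addresses are 8B CB.
Read back as big-endian, the last byte is least significant, giving 0x8BCB.
0x8BCB = 35787.

35787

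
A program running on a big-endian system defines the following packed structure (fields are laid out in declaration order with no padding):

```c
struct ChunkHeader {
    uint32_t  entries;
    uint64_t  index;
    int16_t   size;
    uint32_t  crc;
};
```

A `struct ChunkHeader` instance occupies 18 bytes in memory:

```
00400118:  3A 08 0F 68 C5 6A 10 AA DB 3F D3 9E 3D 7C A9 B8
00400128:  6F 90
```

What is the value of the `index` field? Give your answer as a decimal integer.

`index` follows `entries` (4 bytes), so it starts at byte offset 4 and occupies 8 bytes.
Bytes at offsets 4..11: C5 6A 10 AA DB 3F D3 9E.
In big-endian order the high byte comes first in memory.
The bytes are already most-significant first: 0xC56A10AADB3FD39E.
0xC56A10AADB3FD39E = 14225200699012010910.

14225200699012010910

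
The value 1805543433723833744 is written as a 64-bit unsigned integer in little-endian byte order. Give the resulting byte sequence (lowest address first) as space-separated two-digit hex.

1805543433723833744 in hexadecimal, padded to 64 bits, is 0x190E942FD1A5ED90.
Split into bytes (most-significant first): 19 0E 94 2F D1 A5 ED 90.
Little-endian: lowest address holds the least-significant byte.
So at ascending addresses the bytes are 90 ED A5 D1 2F 94 0E 19.

90 ED A5 D1 2F 94 0E 19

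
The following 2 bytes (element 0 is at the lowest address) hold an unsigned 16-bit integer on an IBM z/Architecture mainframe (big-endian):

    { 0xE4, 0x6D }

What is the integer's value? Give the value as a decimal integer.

In big-endian order the high byte comes first in memory.
The bytes are already most-significant first: 0xE46D.
0xE46D = 58477.

58477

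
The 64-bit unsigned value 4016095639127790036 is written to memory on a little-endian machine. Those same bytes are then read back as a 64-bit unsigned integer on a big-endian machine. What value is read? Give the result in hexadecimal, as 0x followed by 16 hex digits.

4016095639127790036 in 64-bit hexadecimal is 0x37BC09B4A23511D4.
Stored little-endian, the bytes at ascending addresses are D4 11 35 A2 B4 09 BC 37.
Read back as big-endian, the last byte is least significant, giving 0xD41135A2B409BC37.

0xD41135A2B409BC37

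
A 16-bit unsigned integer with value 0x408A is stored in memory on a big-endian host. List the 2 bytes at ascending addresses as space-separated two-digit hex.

Split into bytes (most-significant first): 40 8A.
Big-endian stores the most-significant byte at the lowest address.
So the memory order matches the most-significant-first order: 40 8A.

40 8A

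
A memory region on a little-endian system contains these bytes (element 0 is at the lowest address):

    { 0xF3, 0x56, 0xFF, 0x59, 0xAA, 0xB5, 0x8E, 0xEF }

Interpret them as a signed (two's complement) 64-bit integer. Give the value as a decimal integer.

Little-endian: lowest address holds the least-significant byte.
Reassemble most-significant byte first: EF 8E B5 AA 59 FF 56 F3 → 0xEF8EB5AA59FF56F3.
Top bit is set, so as a signed 64-bit value this is 0xEF8EB5AA59FF56F3 − 2^64 = -1184809908692887821.

-1184809908692887821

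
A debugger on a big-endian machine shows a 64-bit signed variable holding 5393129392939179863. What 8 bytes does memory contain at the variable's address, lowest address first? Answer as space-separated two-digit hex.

5393129392939179863 in hexadecimal, padded to 64 bits, is 0x4AD83E9BDDDB9F57.
Split into bytes (most-significant first): 4A D8 3E 9B DD DB 9F 57.
In big-endian order the high byte comes first in memory.
So the memory order matches the most-significant-first order: 4A D8 3E 9B DD DB 9F 57.

4A D8 3E 9B DD DB 9F 57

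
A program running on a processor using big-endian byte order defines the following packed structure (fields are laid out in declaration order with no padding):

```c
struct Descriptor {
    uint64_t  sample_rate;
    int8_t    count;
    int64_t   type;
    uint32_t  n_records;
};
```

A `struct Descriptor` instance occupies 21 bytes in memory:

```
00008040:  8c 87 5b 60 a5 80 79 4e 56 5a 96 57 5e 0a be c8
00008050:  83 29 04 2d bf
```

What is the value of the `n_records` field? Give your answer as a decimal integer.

688139711

`n_records` follows `sample_rate` (8 B), `count` (1 B), `type` (8 B), so it starts at offset 8 + 1 + 8 = 17 and occupies 4 bytes.
Bytes at offsets 17..20: 29 04 2D BF.
Big-endian stores the most-significant byte at the lowest address.
The bytes are already most-significant first: 0x29042DBF.
0x29042DBF = 688139711.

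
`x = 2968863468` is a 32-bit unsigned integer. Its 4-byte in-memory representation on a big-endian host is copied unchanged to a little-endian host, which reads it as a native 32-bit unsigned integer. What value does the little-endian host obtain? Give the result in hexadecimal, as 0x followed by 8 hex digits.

2968863468 in 32-bit hexadecimal is 0xB0F542EC.
Stored big-endian, the bytes at ascending addresses are B0 F5 42 EC.
Read back as little-endian, the first byte is least significant, giving 0xEC42F5B0.

0xEC42F5B0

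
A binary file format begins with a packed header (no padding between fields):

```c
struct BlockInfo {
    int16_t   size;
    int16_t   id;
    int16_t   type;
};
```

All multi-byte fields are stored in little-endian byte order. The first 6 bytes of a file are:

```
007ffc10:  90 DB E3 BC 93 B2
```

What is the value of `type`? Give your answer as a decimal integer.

-19821

`type` follows `size` (2 B), `id` (2 B), so it starts at offset 2 + 2 = 4 and occupies 2 bytes.
Bytes at offsets 4..5: 93 B2.
Little-endian stores the least-significant byte at the lowest address.
Reassemble most-significant byte first: B2 93 → 0xB293.
Top bit is set, so as a signed 16-bit value this is 0xB293 − 2^16 = -19821.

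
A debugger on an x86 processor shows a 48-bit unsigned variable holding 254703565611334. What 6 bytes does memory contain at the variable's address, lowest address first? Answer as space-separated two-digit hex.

254703565611334 in hexadecimal, padded to 48 bits, is 0xE7A6CB8D2146.
Split into bytes (most-significant first): E7 A6 CB 8D 21 46.
Little-endian stores the least-significant byte at the lowest address.
So at ascending addresses the bytes are 46 21 8D CB A6 E7.

46 21 8D CB A6 E7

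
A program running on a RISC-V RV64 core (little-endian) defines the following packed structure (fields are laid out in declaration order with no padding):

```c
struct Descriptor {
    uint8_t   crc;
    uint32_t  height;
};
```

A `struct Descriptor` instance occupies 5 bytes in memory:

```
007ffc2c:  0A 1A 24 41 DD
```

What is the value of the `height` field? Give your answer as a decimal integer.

3712033818

`height` follows `crc` (1 byte), so it starts at byte offset 1 and occupies 4 bytes.
Bytes at offsets 1..4: 1A 24 41 DD.
Little-endian: lowest address holds the least-significant byte.
Reassemble most-significant byte first: DD 41 24 1A → 0xDD41241A.
0xDD41241A = 3712033818.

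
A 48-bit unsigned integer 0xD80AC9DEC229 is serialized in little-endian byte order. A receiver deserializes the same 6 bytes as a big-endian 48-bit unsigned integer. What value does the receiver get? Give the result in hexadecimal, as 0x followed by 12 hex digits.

0x29C2DEC90AD8

Stored little-endian, the bytes at ascending addresses are 29 C2 DE C9 0A D8.
Read back as big-endian, the last byte is least significant, giving 0x29C2DEC90AD8.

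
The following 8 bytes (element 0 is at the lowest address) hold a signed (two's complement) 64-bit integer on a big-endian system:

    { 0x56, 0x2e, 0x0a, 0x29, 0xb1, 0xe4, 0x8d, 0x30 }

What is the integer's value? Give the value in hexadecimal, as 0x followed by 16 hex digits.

In big-endian order the high byte comes first in memory.
The bytes are already most-significant first: 0x562E0A29B1E48D30.

0x562E0A29B1E48D30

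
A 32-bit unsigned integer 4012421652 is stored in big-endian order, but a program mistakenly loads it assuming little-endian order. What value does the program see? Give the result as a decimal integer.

347220207

4012421652 in 32-bit hexadecimal is 0xEF28B214.
Stored big-endian, the bytes at ascending addresses are EF 28 B2 14.
Read back as little-endian, the first byte is least significant, giving 0x14B228EF.
0x14B228EF = 347220207.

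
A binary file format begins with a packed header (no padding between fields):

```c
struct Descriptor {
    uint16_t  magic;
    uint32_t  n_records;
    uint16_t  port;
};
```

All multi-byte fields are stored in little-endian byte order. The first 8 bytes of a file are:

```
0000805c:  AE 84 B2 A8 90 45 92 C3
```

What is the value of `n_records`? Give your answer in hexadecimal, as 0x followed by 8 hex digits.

`n_records` follows `magic` (2 bytes), so it starts at byte offset 2 and occupies 4 bytes.
Bytes at offsets 2..5: B2 A8 90 45.
Little-endian stores the least-significant byte at the lowest address.
Reassemble most-significant byte first: 45 90 A8 B2 → 0x4590A8B2.

0x4590A8B2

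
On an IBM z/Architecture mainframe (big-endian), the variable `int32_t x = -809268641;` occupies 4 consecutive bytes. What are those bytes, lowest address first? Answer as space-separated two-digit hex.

CF C3 8A 5F

Two's complement of -809268641 in 32 bits: 809268641 = 0x303C75A1; invert → 0xCFC38A5E; add 1 → 0xCFC38A5F.
Split into bytes (most-significant first): CF C3 8A 5F.
In big-endian order the high byte comes first in memory.
So the memory order matches the most-significant-first order: CF C3 8A 5F.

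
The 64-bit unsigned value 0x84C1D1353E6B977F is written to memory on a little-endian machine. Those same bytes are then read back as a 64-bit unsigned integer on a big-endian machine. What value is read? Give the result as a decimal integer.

Stored little-endian, the bytes at ascending addresses are 7F 97 6B 3E 35 D1 C1 84.
Read back as big-endian, the last byte is least significant, giving 0x7F976B3E35D1C184.
0x7F976B3E35D1C184 = 9193935079235240324.

9193935079235240324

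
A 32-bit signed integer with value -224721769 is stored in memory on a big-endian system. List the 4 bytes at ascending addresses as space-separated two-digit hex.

F2 9B 04 97

Two's complement of -224721769 in 32 bits: 224721769 = 0x0D64FB69; invert → 0xF29B0496; add 1 → 0xF29B0497.
Split into bytes (most-significant first): F2 9B 04 97.
In big-endian order the high byte comes first in memory.
So the memory order matches the most-significant-first order: F2 9B 04 97.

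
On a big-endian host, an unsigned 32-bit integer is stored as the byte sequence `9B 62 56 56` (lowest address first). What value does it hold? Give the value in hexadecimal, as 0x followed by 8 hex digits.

0x9B625656

Big-endian stores the most-significant byte at the lowest address.
The bytes are already most-significant first: 0x9B625656.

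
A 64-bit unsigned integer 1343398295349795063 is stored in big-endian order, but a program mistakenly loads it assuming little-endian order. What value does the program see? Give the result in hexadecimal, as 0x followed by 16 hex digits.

1343398295349795063 in 64-bit hexadecimal is 0x12A4B5A1CA3098F7.
Stored big-endian, the bytes at ascending addresses are 12 A4 B5 A1 CA 30 98 F7.
Read back as little-endian, the first byte is least significant, giving 0xF79830CAA1B5A412.

0xF79830CAA1B5A412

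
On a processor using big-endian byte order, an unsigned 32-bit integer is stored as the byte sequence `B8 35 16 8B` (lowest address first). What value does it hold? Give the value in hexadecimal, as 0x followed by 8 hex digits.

0xB835168B

Big-endian stores the most-significant byte at the lowest address.
The bytes are already most-significant first: 0xB835168B.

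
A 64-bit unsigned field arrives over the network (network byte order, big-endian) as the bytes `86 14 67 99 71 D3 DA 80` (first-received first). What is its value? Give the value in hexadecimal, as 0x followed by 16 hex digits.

0x8614679971D3DA80

In big-endian order the high byte comes first in memory.
The bytes are already most-significant first: 0x8614679971D3DA80.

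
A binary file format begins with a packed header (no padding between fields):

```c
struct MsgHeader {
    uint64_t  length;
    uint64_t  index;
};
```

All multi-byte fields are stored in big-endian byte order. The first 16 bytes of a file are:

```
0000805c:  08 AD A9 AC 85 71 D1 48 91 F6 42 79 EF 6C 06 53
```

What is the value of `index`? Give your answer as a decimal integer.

`index` follows `length` (8 bytes), so it starts at byte offset 8 and occupies 8 bytes.
Bytes at offsets 8..15: 91 F6 42 79 EF 6C 06 53.
In big-endian order the high byte comes first in memory.
The bytes are already most-significant first: 0x91F64279EF6C0653.
0x91F64279EF6C0653 = 10517667071245682259.

10517667071245682259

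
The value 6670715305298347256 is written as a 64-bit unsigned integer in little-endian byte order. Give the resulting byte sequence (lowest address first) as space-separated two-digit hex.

F8 C4 11 2A 3A 24 93 5C

6670715305298347256 in hexadecimal, padded to 64 bits, is 0x5C93243A2A11C4F8.
Split into bytes (most-significant first): 5C 93 24 3A 2A 11 C4 F8.
In little-endian order the low byte comes first in memory.
So at ascending addresses the bytes are F8 C4 11 2A 3A 24 93 5C.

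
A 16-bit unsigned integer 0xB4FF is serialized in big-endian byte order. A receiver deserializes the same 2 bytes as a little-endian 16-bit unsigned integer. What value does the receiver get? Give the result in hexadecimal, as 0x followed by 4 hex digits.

0xFFB4

Stored big-endian, the bytes at ascending addresses are B4 FF.
Read back as little-endian, the first byte is least significant, giving 0xFFB4.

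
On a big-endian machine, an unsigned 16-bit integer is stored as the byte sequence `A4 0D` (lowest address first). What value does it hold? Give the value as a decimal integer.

Big-endian stores the most-significant byte at the lowest address.
The bytes are already most-significant first: 0xA40D.
0xA40D = 41997.

41997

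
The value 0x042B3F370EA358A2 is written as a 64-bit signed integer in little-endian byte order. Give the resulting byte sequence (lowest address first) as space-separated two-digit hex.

Split into bytes (most-significant first): 04 2B 3F 37 0E A3 58 A2.
Little-endian stores the least-significant byte at the lowest address.
So at ascending addresses the bytes are A2 58 A3 0E 37 3F 2B 04.

A2 58 A3 0E 37 3F 2B 04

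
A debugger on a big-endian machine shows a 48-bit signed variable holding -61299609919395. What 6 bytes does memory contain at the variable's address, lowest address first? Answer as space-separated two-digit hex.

C8 3F 92 86 A0 5D

Two's complement of -61299609919395 in 48 bits: 61299609919395 = 0x37C06D795FA3; invert → 0xC83F9286A05C; add 1 → 0xC83F9286A05D.
Split into bytes (most-significant first): C8 3F 92 86 A0 5D.
Big-endian: lowest address holds the most-significant byte.
So the memory order matches the most-significant-first order: C8 3F 92 86 A0 5D.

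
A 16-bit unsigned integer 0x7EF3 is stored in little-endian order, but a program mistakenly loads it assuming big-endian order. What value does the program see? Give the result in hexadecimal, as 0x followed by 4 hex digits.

Stored little-endian, the bytes at ascending addresses are F3 7E.
Read back as big-endian, the last byte is least significant, giving 0xF37E.

0xF37E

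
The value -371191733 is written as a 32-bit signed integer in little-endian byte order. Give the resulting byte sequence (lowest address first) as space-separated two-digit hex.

4B 10 E0 E9

Two's complement of -371191733 in 32 bits: 371191733 = 0x161FEFB5; invert → 0xE9E0104A; add 1 → 0xE9E0104B.
Split into bytes (most-significant first): E9 E0 10 4B.
In little-endian order the low byte comes first in memory.
So at ascending addresses the bytes are 4B 10 E0 E9.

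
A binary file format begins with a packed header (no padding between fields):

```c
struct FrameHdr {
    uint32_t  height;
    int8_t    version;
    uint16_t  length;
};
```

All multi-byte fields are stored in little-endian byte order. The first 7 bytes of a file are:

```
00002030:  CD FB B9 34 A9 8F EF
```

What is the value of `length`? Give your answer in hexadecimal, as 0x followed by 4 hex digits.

`length` follows `height` (4 B), `version` (1 B), so it starts at offset 4 + 1 = 5 and occupies 2 bytes.
Bytes at offsets 5..6: 8F EF.
In little-endian order the low byte comes first in memory.
Reassemble most-significant byte first: EF 8F → 0xEF8F.

0xEF8F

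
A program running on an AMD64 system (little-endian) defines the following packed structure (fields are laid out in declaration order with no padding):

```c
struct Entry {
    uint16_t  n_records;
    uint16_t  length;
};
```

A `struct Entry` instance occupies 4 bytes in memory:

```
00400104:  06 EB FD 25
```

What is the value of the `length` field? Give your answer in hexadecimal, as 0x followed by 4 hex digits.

0x25FD

`length` follows `n_records` (2 bytes), so it starts at byte offset 2 and occupies 2 bytes.
Bytes at offsets 2..3: FD 25.
Little-endian stores the least-significant byte at the lowest address.
Reassemble most-significant byte first: 25 FD → 0x25FD.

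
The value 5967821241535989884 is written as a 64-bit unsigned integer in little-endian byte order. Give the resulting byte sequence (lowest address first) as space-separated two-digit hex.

7C 88 C8 E0 CC F5 D1 52

5967821241535989884 in hexadecimal, padded to 64 bits, is 0x52D1F5CCE0C8887C.
Split into bytes (most-significant first): 52 D1 F5 CC E0 C8 88 7C.
Little-endian stores the least-significant byte at the lowest address.
So at ascending addresses the bytes are 7C 88 C8 E0 CC F5 D1 52.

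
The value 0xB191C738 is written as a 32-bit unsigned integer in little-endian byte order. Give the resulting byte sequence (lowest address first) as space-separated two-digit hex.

Split into bytes (most-significant first): B1 91 C7 38.
Little-endian: lowest address holds the least-significant byte.
So at ascending addresses the bytes are 38 C7 91 B1.

38 C7 91 B1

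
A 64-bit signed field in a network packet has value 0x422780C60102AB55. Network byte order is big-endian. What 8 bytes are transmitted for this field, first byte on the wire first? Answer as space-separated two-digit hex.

42 27 80 C6 01 02 AB 55

Split into bytes (most-significant first): 42 27 80 C6 01 02 AB 55.
Big-endian stores the most-significant byte at the lowest address.
So the memory order matches the most-significant-first order: 42 27 80 C6 01 02 AB 55.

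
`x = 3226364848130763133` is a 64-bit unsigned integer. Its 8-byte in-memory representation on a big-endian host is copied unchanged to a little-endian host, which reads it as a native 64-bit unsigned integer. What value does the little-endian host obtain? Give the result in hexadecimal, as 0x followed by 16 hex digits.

0x7D29A440BC59C62C

3226364848130763133 in 64-bit hexadecimal is 0x2CC659BC40A4297D.
Stored big-endian, the bytes at ascending addresses are 2C C6 59 BC 40 A4 29 7D.
Read back as little-endian, the first byte is least significant, giving 0x7D29A440BC59C62C.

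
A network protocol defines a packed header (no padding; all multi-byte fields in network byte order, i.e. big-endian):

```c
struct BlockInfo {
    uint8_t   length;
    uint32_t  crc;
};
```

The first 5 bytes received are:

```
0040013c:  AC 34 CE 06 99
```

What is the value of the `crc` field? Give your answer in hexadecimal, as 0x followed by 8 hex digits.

`crc` follows `length` (1 byte), so it starts at byte offset 1 and occupies 4 bytes.
Bytes at offsets 1..4: 34 CE 06 99.
Big-endian stores the most-significant byte at the lowest address.
The bytes are already most-significant first: 0x34CE0699.

0x34CE0699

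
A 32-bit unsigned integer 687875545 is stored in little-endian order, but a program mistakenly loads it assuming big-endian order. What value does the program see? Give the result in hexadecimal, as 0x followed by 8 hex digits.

687875545 in 32-bit hexadecimal is 0x290025D9.
Stored little-endian, the bytes at ascending addresses are D9 25 00 29.
Read back as big-endian, the last byte is least significant, giving 0xD9250029.

0xD9250029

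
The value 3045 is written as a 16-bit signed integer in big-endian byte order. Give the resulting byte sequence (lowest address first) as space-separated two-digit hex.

3045 in hexadecimal, padded to 16 bits, is 0x0BE5.
Split into bytes (most-significant first): 0B E5.
Big-endian: lowest address holds the most-significant byte.
So the memory order matches the most-significant-first order: 0B E5.

0B E5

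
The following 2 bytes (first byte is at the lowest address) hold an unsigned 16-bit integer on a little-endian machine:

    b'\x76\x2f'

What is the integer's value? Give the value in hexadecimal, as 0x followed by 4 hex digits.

In little-endian order the low byte comes first in memory.
Reassemble most-significant byte first: 2F 76 → 0x2F76.

0x2F76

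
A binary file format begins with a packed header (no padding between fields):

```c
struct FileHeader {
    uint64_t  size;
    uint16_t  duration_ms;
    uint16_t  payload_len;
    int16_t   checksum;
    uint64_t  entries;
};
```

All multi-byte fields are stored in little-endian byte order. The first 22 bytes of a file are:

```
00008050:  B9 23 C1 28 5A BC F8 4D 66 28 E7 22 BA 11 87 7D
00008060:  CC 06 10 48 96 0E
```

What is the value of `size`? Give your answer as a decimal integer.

5618447630561518521

`size` is the first field, at byte offset 0, occupying 8 bytes.
Bytes at offsets 0..7: B9 23 C1 28 5A BC F8 4D.
Little-endian stores the least-significant byte at the lowest address.
Reassemble most-significant byte first: 4D F8 BC 5A 28 C1 23 B9 → 0x4DF8BC5A28C123B9.
0x4DF8BC5A28C123B9 = 5618447630561518521.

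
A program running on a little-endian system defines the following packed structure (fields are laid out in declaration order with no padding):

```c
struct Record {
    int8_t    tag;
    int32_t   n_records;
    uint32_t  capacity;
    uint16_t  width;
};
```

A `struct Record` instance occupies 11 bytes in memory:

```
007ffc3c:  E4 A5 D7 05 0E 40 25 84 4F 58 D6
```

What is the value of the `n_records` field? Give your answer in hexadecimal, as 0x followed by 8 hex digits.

0x0E05D7A5

`n_records` follows `tag` (1 byte), so it starts at byte offset 1 and occupies 4 bytes.
Bytes at offsets 1..4: A5 D7 05 0E.
Little-endian stores the least-significant byte at the lowest address.
Reassemble most-significant byte first: 0E 05 D7 A5 → 0x0E05D7A5.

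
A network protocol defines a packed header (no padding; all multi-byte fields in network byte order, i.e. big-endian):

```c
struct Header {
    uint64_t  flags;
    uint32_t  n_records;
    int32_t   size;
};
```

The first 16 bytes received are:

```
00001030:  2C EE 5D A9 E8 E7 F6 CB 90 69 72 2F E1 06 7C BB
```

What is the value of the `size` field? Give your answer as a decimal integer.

`size` follows `flags` (8 B), `n_records` (4 B), so it starts at offset 8 + 4 = 12 and occupies 4 bytes.
Bytes at offsets 12..15: E1 06 7C BB.
In big-endian order the high byte comes first in memory.
The bytes are already most-significant first: 0xE1067CBB.
Top bit is set, so as a signed 32-bit value this is 0xE1067CBB − 2^32 = -519668549.

-519668549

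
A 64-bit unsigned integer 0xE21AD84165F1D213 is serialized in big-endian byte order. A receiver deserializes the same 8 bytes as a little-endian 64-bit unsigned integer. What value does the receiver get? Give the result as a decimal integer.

1428469449028541154

Stored big-endian, the bytes at ascending addresses are E2 1A D8 41 65 F1 D2 13.
Read back as little-endian, the first byte is least significant, giving 0x13D2F16541D81AE2.
0x13D2F16541D81AE2 = 1428469449028541154.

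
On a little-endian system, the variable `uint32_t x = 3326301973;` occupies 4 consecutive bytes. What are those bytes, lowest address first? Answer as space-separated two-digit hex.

3326301973 in hexadecimal, padded to 32 bits, is 0xC6435715.
Split into bytes (most-significant first): C6 43 57 15.
Little-endian: lowest address holds the least-significant byte.
So at ascending addresses the bytes are 15 57 43 C6.

15 57 43 C6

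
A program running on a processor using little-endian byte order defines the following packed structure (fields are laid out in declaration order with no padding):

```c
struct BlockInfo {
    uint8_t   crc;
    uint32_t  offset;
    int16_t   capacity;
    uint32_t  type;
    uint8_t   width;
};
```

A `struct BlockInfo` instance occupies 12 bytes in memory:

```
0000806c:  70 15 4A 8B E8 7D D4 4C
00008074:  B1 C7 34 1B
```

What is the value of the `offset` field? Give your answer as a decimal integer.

3901442581

`offset` follows `crc` (1 byte), so it starts at byte offset 1 and occupies 4 bytes.
Bytes at offsets 1..4: 15 4A 8B E8.
Little-endian: lowest address holds the least-significant byte.
Reassemble most-significant byte first: E8 8B 4A 15 → 0xE88B4A15.
0xE88B4A15 = 3901442581.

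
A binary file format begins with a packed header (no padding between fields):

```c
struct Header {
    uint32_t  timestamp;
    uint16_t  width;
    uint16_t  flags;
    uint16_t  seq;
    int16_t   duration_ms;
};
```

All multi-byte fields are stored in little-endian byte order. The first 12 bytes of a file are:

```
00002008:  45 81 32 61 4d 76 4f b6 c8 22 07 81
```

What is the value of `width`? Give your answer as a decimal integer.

`width` follows `timestamp` (4 bytes), so it starts at byte offset 4 and occupies 2 bytes.
Bytes at offsets 4..5: 4D 76.
Little-endian: lowest address holds the least-significant byte.
Reassemble most-significant byte first: 76 4D → 0x764D.
0x764D = 30285.

30285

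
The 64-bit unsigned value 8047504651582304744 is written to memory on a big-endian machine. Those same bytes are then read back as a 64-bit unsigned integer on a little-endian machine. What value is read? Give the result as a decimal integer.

8047504651582304744 in 64-bit hexadecimal is 0x6FAE7AD7D5DDF1E8.
Stored big-endian, the bytes at ascending addresses are 6F AE 7A D7 D5 DD F1 E8.
Read back as little-endian, the first byte is least significant, giving 0xE8F1DDD5D77AAE6F.
0xE8F1DDD5D77AAE6F = 16785441196699463279.

16785441196699463279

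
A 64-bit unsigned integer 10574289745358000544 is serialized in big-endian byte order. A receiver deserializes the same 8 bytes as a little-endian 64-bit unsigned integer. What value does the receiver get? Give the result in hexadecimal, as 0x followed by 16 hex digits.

0xA0911E987F6CBF92

10574289745358000544 in 64-bit hexadecimal is 0x92BF6C7F981E91A0.
Stored big-endian, the bytes at ascending addresses are 92 BF 6C 7F 98 1E 91 A0.
Read back as little-endian, the first byte is least significant, giving 0xA0911E987F6CBF92.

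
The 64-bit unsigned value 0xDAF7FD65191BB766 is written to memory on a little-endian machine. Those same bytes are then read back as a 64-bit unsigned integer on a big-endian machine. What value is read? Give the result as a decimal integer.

7401414308505974746

Stored little-endian, the bytes at ascending addresses are 66 B7 1B 19 65 FD F7 DA.
Read back as big-endian, the last byte is least significant, giving 0x66B71B1965FDF7DA.
0x66B71B1965FDF7DA = 7401414308505974746.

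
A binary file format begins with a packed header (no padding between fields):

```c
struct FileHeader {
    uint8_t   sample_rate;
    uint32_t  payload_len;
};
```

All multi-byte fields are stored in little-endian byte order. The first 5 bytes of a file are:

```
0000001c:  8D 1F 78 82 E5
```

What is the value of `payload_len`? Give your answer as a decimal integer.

3850532895

`payload_len` follows `sample_rate` (1 byte), so it starts at byte offset 1 and occupies 4 bytes.
Bytes at offsets 1..4: 1F 78 82 E5.
Little-endian: lowest address holds the least-significant byte.
Reassemble most-significant byte first: E5 82 78 1F → 0xE582781F.
0xE582781F = 3850532895.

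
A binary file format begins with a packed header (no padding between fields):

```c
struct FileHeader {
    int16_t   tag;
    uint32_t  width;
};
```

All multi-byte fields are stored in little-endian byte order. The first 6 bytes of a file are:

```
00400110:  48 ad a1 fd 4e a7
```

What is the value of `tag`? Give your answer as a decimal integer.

-21176

`tag` is the first field, at byte offset 0, occupying 2 bytes.
Bytes at offsets 0..1: 48 AD.
In little-endian order the low byte comes first in memory.
Reassemble most-significant byte first: AD 48 → 0xAD48.
Top bit is set, so as a signed 16-bit value this is 0xAD48 − 2^16 = -21176.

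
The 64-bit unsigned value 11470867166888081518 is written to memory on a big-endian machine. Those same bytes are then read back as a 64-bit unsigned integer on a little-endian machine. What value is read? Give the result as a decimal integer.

7942114147405410463

11470867166888081518 in 64-bit hexadecimal is 0x9F30B4E9BC0E386E.
Stored big-endian, the bytes at ascending addresses are 9F 30 B4 E9 BC 0E 38 6E.
Read back as little-endian, the first byte is least significant, giving 0x6E380EBCE9B4309F.
0x6E380EBCE9B4309F = 7942114147405410463.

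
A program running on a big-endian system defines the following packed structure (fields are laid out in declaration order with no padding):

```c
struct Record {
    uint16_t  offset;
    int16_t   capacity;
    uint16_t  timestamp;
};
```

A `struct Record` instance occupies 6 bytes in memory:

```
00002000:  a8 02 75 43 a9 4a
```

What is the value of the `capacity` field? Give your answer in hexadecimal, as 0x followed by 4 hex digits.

0x7543

`capacity` follows `offset` (2 bytes), so it starts at byte offset 2 and occupies 2 bytes.
Bytes at offsets 2..3: 75 43.
Big-endian stores the most-significant byte at the lowest address.
The bytes are already most-significant first: 0x7543.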